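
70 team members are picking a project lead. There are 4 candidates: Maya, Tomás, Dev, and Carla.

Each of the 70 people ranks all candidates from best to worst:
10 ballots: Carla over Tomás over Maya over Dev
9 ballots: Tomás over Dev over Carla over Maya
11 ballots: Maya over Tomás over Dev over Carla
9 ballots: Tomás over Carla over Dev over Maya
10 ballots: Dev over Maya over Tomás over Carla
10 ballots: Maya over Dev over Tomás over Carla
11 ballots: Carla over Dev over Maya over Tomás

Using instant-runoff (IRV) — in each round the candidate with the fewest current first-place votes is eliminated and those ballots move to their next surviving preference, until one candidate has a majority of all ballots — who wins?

Round 1: Maya 21, Tomás 18, Dev 10, Carla 21. Dev eliminated.
Round 2: Maya 31, Tomás 18, Carla 21. Tomás eliminated.
Round 3: Maya 31, Carla 39. Carla has a majority (≥36).

Carla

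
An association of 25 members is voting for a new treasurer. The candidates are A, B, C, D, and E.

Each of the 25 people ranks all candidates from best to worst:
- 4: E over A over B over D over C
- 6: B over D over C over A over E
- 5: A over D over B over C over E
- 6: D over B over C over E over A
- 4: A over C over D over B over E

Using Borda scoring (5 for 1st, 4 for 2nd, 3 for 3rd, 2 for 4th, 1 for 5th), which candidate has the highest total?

D

A: 4×4 + 6×2 + 5×5 + 6×1 + 4×5 = 79
B: 4×3 + 6×5 + 5×3 + 6×4 + 4×2 = 89
C: 4×1 + 6×3 + 5×2 + 6×3 + 4×4 = 66
D: 4×2 + 6×4 + 5×4 + 6×5 + 4×3 = 94
E: 4×5 + 6×1 + 5×1 + 6×2 + 4×1 = 47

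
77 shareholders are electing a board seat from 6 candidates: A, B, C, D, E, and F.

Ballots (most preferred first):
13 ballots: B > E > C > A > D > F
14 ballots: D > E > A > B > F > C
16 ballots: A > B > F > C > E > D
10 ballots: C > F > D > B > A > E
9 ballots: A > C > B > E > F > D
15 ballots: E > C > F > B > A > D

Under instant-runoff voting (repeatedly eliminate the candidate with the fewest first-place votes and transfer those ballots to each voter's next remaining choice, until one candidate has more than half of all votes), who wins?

Round 1: A 25, B 13, C 10, D 14, E 15, F 0. F eliminated.
Round 2: A 25, B 13, C 10, D 14, E 15. C eliminated.
Round 3: A 25, B 13, D 24, E 15. B eliminated.
Round 4: A 25, D 24, E 28. D eliminated.
Round 5: A 35, E 42. E has a majority (≥39).

E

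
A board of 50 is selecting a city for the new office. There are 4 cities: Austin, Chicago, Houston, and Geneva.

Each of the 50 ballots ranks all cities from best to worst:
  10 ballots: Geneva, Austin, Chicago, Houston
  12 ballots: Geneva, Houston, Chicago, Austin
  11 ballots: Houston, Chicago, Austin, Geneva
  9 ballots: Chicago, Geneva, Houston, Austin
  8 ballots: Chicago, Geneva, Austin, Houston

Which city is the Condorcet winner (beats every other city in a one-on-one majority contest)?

Chicago

Chicago vs Austin: 40–10
Chicago vs Houston: 27–23
Chicago vs Geneva: 28–22
Chicago beats every other city.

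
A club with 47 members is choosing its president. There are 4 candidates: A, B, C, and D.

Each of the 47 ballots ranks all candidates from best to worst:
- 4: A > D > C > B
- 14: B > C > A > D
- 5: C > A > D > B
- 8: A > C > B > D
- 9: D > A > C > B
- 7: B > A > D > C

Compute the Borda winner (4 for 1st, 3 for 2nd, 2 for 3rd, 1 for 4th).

A: 4×4 + 14×2 + 5×3 + 8×4 + 9×3 + 7×3 = 139
B: 4×1 + 14×4 + 5×1 + 8×2 + 9×1 + 7×4 = 118
C: 4×2 + 14×3 + 5×4 + 8×3 + 9×2 + 7×1 = 119
D: 4×3 + 14×1 + 5×2 + 8×1 + 9×4 + 7×2 = 94

A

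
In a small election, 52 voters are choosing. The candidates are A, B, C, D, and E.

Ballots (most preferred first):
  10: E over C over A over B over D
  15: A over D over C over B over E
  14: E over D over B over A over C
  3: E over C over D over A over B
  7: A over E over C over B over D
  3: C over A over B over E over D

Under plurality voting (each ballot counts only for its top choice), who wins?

First-place votes: A 22, B 0, C 3, D 0, E 27.

E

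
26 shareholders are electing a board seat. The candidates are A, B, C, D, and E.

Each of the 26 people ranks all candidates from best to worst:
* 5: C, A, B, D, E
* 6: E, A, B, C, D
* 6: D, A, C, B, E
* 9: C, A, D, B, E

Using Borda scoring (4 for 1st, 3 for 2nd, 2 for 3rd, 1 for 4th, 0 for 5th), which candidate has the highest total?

A: 5×3 + 6×3 + 6×3 + 9×3 = 78
B: 5×2 + 6×2 + 6×1 + 9×1 = 37
C: 5×4 + 6×1 + 6×2 + 9×4 = 74
D: 5×1 + 6×0 + 6×4 + 9×2 = 47
E: 5×0 + 6×4 + 6×0 + 9×0 = 24

A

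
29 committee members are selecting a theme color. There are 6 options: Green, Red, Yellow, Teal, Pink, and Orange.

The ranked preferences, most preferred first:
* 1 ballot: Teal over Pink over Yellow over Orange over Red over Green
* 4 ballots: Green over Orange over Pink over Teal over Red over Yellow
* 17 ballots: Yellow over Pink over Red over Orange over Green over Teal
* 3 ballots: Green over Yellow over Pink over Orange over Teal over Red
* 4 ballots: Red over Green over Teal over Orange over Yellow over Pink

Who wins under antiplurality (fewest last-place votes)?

Last-place votes: Green 1, Red 3, Yellow 4, Teal 17, Pink 4, Orange 0.

Orange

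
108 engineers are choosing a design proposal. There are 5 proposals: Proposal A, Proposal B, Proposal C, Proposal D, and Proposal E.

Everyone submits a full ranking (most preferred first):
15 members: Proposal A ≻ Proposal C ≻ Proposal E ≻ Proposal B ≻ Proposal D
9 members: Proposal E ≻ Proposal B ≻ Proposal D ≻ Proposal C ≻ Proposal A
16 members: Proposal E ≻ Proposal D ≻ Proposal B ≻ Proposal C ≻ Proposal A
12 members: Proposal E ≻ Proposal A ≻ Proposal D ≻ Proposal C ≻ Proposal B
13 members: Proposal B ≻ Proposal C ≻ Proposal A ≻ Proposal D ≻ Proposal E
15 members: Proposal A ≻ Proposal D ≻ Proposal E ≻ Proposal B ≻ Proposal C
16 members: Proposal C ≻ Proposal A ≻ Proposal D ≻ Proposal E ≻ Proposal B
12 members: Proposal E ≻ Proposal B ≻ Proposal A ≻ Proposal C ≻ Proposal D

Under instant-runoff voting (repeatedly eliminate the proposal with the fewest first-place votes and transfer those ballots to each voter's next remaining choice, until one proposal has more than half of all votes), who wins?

Round 1: Proposal A 30, Proposal B 13, Proposal C 16, Proposal D 0, Proposal E 49. Proposal D eliminated.
Round 2: Proposal A 30, Proposal B 13, Proposal C 16, Proposal E 49. Proposal B eliminated.
Round 3: Proposal A 30, Proposal C 29, Proposal E 49. Proposal C eliminated.
Round 4: Proposal A 59, Proposal E 49. Proposal A has a majority (≥55).

Proposal A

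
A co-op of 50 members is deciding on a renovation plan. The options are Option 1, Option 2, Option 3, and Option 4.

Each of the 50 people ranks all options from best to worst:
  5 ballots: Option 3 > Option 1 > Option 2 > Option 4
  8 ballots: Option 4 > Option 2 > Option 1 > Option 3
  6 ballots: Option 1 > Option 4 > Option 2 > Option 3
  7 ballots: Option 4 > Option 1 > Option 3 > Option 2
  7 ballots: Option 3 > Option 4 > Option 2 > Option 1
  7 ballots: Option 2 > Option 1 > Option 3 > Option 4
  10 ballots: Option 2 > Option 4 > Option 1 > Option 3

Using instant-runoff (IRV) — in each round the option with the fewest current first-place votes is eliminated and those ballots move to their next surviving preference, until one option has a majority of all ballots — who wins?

Option 4

Round 1: Option 1 6, Option 2 17, Option 3 12, Option 4 15. Option 1 eliminated.
Round 2: Option 2 17, Option 3 12, Option 4 21. Option 3 eliminated.
Round 3: Option 2 22, Option 4 28. Option 4 has a majority (≥26).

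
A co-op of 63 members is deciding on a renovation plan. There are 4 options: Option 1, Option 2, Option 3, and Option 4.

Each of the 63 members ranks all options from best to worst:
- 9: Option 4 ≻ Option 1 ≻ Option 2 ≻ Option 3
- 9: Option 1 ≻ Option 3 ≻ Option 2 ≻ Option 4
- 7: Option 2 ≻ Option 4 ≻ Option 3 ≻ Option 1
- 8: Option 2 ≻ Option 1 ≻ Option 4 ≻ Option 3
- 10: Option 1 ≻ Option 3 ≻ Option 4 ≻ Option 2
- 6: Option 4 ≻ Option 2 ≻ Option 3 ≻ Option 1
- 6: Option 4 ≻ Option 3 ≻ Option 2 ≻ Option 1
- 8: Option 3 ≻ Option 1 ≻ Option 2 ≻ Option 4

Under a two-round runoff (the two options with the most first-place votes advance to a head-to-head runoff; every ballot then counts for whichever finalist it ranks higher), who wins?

Round 1 first-place votes: Option 1 19, Option 2 15, Option 3 8, Option 4 21. Option 4 and Option 1 advance.
Runoff: Option 4 is ranked above Option 1 on 28 ballots, Option 1 above Option 4 on 35.

Option 1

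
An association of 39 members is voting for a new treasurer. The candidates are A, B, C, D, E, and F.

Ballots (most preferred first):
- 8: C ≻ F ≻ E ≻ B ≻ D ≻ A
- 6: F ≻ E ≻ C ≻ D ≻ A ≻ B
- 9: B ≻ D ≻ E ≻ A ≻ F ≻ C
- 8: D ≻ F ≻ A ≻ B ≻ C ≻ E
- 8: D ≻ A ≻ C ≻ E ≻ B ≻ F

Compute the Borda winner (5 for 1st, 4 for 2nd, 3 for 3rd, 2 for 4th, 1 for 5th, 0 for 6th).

A: 8×0 + 6×1 + 9×2 + 8×3 + 8×4 = 80
B: 8×2 + 6×0 + 9×5 + 8×2 + 8×1 = 85
C: 8×5 + 6×3 + 9×0 + 8×1 + 8×3 = 90
D: 8×1 + 6×2 + 9×4 + 8×5 + 8×5 = 136
E: 8×3 + 6×4 + 9×3 + 8×0 + 8×2 = 91
F: 8×4 + 6×5 + 9×1 + 8×4 + 8×0 = 103

D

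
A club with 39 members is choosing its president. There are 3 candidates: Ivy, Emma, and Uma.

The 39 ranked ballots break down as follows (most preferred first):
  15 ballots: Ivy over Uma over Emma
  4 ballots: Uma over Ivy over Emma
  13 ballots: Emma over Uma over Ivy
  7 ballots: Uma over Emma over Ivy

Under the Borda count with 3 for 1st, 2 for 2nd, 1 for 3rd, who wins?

Ivy: 15×3 + 4×2 + 13×1 + 7×1 = 73
Emma: 15×1 + 4×1 + 13×3 + 7×2 = 72
Uma: 15×2 + 4×3 + 13×2 + 7×3 = 89

Uma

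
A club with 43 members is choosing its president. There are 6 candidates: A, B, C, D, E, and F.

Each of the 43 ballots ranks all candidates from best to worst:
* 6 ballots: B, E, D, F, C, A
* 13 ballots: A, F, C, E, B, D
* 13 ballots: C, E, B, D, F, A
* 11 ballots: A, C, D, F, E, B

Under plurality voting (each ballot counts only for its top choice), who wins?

A

First-place votes: A 24, B 6, C 13, D 0, E 0, F 0.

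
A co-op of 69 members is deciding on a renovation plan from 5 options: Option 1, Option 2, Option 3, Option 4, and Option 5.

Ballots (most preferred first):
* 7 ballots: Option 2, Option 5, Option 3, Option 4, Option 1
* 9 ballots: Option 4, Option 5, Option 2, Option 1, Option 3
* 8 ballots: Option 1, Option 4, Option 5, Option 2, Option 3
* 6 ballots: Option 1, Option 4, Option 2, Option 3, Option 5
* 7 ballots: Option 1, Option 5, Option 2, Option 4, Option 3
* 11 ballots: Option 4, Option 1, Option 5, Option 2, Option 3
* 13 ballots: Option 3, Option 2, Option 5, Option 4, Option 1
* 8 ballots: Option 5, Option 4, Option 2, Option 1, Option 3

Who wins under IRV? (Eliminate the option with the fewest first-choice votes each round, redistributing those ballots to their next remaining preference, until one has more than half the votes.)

Option 5

Round 1: Option 1 21, Option 2 7, Option 3 13, Option 4 20, Option 5 8. Option 2 eliminated.
Round 2: Option 1 21, Option 3 13, Option 4 20, Option 5 15. Option 3 eliminated.
Round 3: Option 1 21, Option 4 20, Option 5 28. Option 4 eliminated.
Round 4: Option 1 32, Option 5 37. Option 5 has a majority (≥35).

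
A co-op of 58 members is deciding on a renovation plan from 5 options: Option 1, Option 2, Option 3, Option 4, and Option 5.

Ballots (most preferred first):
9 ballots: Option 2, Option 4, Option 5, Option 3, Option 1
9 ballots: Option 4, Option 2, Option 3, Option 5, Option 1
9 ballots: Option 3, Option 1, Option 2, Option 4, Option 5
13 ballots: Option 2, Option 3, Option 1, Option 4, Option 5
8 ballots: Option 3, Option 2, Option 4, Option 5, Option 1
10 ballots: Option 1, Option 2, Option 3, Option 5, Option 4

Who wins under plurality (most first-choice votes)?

First-place votes: Option 1 10, Option 2 22, Option 3 17, Option 4 9, Option 5 0.

Option 2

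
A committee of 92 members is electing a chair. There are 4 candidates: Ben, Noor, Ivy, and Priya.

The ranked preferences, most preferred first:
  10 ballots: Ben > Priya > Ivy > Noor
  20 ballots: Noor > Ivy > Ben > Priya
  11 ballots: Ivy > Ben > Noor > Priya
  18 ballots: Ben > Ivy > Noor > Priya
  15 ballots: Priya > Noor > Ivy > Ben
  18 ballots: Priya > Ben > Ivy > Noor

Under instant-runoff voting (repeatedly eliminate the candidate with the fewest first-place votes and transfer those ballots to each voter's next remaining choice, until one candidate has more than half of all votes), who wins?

Round 1: Ben 28, Noor 20, Ivy 11, Priya 33. Ivy eliminated.
Round 2: Ben 39, Noor 20, Priya 33. Noor eliminated.
Round 3: Ben 59, Priya 33. Ben has a majority (≥47).

Ben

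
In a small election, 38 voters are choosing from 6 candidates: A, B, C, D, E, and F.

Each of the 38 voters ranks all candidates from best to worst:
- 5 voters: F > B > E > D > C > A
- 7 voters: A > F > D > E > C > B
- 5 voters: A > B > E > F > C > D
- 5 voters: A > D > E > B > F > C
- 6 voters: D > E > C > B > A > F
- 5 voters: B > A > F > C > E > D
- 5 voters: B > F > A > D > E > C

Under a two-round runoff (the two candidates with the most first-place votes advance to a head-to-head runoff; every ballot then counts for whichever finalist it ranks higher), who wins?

B

Round 1 first-place votes: A 17, B 10, C 0, D 6, E 0, F 5. A and B advance.
Runoff: A is ranked above B on 17 ballots, B above A on 21.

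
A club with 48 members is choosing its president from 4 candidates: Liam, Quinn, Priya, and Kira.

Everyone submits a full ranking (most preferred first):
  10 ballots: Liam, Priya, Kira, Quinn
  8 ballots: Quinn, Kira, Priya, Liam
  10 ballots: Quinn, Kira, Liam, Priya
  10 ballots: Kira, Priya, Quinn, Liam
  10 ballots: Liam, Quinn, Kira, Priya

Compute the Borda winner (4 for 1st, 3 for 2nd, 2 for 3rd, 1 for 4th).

Kira

Liam: 10×4 + 8×1 + 10×2 + 10×1 + 10×4 = 118
Quinn: 10×1 + 8×4 + 10×4 + 10×2 + 10×3 = 132
Priya: 10×3 + 8×2 + 10×1 + 10×3 + 10×1 = 96
Kira: 10×2 + 8×3 + 10×3 + 10×4 + 10×2 = 134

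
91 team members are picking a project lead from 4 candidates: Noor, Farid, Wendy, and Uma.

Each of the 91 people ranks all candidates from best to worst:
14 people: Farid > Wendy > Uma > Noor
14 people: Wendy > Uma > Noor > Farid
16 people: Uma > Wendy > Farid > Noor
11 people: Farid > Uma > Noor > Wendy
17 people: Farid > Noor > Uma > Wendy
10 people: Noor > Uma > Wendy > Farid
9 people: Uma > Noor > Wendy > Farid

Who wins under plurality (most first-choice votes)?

Farid

First-place votes: Noor 10, Farid 42, Wendy 14, Uma 25.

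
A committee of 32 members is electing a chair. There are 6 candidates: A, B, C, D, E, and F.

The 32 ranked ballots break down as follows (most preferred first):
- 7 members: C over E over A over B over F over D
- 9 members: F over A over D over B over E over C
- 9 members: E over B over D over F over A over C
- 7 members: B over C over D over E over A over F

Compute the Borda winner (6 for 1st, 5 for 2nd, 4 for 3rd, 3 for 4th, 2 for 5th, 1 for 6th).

A: 7×4 + 9×5 + 9×2 + 7×2 = 105
B: 7×3 + 9×3 + 9×5 + 7×6 = 135
C: 7×6 + 9×1 + 9×1 + 7×5 = 95
D: 7×1 + 9×4 + 9×4 + 7×4 = 107
E: 7×5 + 9×2 + 9×6 + 7×3 = 128
F: 7×2 + 9×6 + 9×3 + 7×1 = 102

B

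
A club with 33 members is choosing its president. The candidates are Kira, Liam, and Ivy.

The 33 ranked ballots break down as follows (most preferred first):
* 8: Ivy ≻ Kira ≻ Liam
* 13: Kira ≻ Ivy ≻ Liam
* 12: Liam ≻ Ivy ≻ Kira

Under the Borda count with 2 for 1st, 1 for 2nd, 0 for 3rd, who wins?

Kira: 8×1 + 13×2 + 12×0 = 34
Liam: 8×0 + 13×0 + 12×2 = 24
Ivy: 8×2 + 13×1 + 12×1 = 41

Ivy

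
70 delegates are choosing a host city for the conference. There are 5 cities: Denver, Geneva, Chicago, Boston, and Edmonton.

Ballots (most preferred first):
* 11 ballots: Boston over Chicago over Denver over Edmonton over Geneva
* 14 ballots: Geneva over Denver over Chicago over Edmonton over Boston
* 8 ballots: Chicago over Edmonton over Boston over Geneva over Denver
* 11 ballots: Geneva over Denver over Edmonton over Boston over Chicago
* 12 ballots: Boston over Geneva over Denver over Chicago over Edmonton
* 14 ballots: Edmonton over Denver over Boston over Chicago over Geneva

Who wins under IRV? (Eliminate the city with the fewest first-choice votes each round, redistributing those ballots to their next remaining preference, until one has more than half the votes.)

Round 1: Denver 0, Geneva 25, Chicago 8, Boston 23, Edmonton 14. Denver eliminated.
Round 2: Geneva 25, Chicago 8, Boston 23, Edmonton 14. Chicago eliminated.
Round 3: Geneva 25, Boston 23, Edmonton 22. Edmonton eliminated.
Round 4: Geneva 25, Boston 45. Boston has a majority (≥36).

Boston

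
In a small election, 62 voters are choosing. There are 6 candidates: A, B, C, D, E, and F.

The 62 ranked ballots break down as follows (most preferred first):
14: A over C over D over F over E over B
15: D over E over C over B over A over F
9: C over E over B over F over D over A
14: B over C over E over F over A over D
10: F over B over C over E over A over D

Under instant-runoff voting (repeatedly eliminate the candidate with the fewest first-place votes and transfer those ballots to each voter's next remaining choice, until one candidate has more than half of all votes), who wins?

B

Round 1: A 14, B 14, C 9, D 15, E 0, F 10. E eliminated.
Round 2: A 14, B 14, C 9, D 15, F 10. C eliminated.
Round 3: A 14, B 23, D 15, F 10. F eliminated.
Round 4: A 14, B 33, D 15. B has a majority (≥32).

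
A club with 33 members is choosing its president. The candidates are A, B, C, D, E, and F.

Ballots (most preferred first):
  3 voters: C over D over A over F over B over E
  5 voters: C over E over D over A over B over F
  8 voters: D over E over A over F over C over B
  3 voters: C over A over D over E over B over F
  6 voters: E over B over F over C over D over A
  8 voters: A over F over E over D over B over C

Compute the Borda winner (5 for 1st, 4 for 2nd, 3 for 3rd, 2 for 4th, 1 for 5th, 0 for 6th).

A: 3×3 + 5×2 + 8×3 + 3×4 + 6×0 + 8×5 = 95
B: 3×1 + 5×1 + 8×0 + 3×1 + 6×4 + 8×1 = 43
C: 3×5 + 5×5 + 8×1 + 3×5 + 6×2 + 8×0 = 75
D: 3×4 + 5×3 + 8×5 + 3×3 + 6×1 + 8×2 = 98
E: 3×0 + 5×4 + 8×4 + 3×2 + 6×5 + 8×3 = 112
F: 3×2 + 5×0 + 8×2 + 3×0 + 6×3 + 8×4 = 72

E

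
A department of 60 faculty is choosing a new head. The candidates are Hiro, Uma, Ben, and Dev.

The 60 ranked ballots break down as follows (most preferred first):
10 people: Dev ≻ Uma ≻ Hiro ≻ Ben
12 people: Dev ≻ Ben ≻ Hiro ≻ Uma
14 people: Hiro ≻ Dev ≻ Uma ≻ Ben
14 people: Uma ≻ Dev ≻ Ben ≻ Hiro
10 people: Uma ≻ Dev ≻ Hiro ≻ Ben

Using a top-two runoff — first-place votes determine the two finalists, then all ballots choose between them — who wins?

Dev

Round 1 first-place votes: Hiro 14, Uma 24, Ben 0, Dev 22. Uma and Dev advance.
Runoff: Uma is ranked above Dev on 24 ballots, Dev above Uma on 36.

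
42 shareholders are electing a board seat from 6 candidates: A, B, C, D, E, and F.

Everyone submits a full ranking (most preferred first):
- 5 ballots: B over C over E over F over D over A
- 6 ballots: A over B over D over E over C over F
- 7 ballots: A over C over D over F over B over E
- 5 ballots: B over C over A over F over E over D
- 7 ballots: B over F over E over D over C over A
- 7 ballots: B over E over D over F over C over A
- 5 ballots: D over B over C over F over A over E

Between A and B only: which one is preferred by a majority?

A is ranked above B on 13 ballots; B above A on 29.

B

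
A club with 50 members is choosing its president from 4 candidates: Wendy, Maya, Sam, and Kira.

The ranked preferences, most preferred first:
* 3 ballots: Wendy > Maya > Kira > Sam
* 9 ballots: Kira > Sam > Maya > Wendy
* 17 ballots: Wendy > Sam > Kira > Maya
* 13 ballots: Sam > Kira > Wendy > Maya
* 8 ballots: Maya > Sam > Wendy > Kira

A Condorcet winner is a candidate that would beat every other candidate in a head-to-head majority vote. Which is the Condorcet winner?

Sam

Sam vs Wendy: 30–20
Sam vs Maya: 39–11
Sam vs Kira: 38–12
Sam beats every other candidate.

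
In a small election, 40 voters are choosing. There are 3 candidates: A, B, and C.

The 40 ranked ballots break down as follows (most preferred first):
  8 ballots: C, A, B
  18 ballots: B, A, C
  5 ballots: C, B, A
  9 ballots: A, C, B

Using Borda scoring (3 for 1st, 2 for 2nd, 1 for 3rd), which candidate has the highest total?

A

A: 8×2 + 18×2 + 5×1 + 9×3 = 84
B: 8×1 + 18×3 + 5×2 + 9×1 = 81
C: 8×3 + 18×1 + 5×3 + 9×2 = 75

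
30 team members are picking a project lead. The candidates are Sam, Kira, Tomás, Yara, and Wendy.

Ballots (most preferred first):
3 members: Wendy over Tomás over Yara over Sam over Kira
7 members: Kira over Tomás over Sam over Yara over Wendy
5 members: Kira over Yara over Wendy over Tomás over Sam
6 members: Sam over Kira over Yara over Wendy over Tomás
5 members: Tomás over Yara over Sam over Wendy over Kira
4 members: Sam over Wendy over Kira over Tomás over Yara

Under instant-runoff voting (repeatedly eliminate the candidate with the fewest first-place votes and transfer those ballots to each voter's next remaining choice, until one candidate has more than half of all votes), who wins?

Sam

Round 1: Sam 10, Kira 12, Tomás 5, Yara 0, Wendy 3. Yara eliminated.
Round 2: Sam 10, Kira 12, Tomás 5, Wendy 3. Wendy eliminated.
Round 3: Sam 10, Kira 12, Tomás 8. Tomás eliminated.
Round 4: Sam 18, Kira 12. Sam has a majority (≥16).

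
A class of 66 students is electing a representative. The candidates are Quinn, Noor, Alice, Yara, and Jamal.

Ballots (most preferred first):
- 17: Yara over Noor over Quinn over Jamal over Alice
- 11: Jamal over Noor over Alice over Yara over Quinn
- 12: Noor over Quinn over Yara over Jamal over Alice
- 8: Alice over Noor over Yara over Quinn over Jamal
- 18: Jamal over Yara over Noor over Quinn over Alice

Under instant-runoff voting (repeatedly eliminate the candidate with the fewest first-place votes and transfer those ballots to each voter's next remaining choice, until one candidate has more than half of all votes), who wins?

Round 1: Quinn 0, Noor 12, Alice 8, Yara 17, Jamal 29. Quinn eliminated.
Round 2: Noor 12, Alice 8, Yara 17, Jamal 29. Alice eliminated.
Round 3: Noor 20, Yara 17, Jamal 29. Yara eliminated.
Round 4: Noor 37, Jamal 29. Noor has a majority (≥34).

Noor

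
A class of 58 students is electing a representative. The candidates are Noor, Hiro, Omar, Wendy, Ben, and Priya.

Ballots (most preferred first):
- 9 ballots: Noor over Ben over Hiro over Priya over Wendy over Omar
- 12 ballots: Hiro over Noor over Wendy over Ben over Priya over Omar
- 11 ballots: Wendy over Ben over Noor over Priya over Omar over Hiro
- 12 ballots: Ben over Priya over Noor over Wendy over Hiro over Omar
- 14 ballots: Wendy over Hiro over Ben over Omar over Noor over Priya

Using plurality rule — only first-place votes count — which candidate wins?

First-place votes: Noor 9, Hiro 12, Omar 0, Wendy 25, Ben 12, Priya 0.

Wendy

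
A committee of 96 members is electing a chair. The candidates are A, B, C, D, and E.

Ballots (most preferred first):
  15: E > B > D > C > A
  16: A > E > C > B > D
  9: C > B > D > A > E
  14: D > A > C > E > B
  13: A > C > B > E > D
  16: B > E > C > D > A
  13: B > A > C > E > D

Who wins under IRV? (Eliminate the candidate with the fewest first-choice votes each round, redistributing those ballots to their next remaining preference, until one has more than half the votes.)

B

Round 1: A 29, B 29, C 9, D 14, E 15. C eliminated.
Round 2: A 29, B 38, D 14, E 15. D eliminated.
Round 3: A 43, B 38, E 15. E eliminated.
Round 4: A 43, B 53. B has a majority (≥49).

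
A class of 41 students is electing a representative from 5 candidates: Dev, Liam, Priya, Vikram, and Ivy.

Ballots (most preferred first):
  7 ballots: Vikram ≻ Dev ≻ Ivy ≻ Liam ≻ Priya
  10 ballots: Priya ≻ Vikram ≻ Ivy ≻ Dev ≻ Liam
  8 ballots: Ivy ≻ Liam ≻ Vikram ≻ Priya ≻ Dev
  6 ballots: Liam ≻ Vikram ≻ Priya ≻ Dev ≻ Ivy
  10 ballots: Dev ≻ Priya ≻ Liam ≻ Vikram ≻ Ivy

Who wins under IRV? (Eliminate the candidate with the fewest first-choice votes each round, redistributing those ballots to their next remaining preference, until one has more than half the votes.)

Vikram

Round 1: Dev 10, Liam 6, Priya 10, Vikram 7, Ivy 8. Liam eliminated.
Round 2: Dev 10, Priya 10, Vikram 13, Ivy 8. Ivy eliminated.
Round 3: Dev 10, Priya 10, Vikram 21. Vikram has a majority (≥21).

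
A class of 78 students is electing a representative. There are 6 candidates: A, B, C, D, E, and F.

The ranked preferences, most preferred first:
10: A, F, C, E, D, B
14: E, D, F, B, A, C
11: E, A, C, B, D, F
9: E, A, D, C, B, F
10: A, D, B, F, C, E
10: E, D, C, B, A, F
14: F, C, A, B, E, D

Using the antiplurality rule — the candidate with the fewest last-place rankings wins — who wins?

Last-place votes: A 0, B 10, C 14, D 14, E 10, F 30.

A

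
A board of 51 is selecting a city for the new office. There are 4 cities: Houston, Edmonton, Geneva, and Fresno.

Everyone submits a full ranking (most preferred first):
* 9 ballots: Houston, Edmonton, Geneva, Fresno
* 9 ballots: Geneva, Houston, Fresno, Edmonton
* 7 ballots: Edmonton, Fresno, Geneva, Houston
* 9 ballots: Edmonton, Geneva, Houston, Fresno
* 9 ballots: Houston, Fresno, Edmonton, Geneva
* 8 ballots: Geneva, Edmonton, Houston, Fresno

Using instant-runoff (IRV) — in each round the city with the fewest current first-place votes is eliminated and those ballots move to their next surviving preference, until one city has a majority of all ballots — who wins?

Round 1: Houston 18, Edmonton 16, Geneva 17, Fresno 0. Fresno eliminated.
Round 2: Houston 18, Edmonton 16, Geneva 17. Edmonton eliminated.
Round 3: Houston 18, Geneva 33. Geneva has a majority (≥26).

Geneva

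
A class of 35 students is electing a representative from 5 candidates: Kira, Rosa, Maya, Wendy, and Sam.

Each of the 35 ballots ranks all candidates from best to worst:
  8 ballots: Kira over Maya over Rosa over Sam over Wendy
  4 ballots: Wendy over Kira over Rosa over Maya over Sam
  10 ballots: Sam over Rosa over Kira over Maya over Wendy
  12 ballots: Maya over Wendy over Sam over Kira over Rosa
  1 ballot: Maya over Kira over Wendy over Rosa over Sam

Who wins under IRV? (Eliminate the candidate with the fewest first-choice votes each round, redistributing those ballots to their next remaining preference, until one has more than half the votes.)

Kira

Round 1: Kira 8, Rosa 0, Maya 13, Wendy 4, Sam 10. Rosa eliminated.
Round 2: Kira 8, Maya 13, Wendy 4, Sam 10. Wendy eliminated.
Round 3: Kira 12, Maya 13, Sam 10. Sam eliminated.
Round 4: Kira 22, Maya 13. Kira has a majority (≥18).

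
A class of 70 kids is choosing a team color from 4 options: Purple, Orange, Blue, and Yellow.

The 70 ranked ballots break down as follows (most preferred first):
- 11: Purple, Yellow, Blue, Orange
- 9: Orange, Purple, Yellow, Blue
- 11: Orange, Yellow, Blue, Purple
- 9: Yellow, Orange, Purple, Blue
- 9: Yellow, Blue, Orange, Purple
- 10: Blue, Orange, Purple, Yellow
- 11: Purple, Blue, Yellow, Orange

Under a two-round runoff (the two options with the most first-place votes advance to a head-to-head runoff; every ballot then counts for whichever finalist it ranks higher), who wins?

Round 1 first-place votes: Purple 22, Orange 20, Blue 10, Yellow 18. Purple and Orange advance.
Runoff: Purple is ranked above Orange on 22 ballots, Orange above Purple on 48.

Orange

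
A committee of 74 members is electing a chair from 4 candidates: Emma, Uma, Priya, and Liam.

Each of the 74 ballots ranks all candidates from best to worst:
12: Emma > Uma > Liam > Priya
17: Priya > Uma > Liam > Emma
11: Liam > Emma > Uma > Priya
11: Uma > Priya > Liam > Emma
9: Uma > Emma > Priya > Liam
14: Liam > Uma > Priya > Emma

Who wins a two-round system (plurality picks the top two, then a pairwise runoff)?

Round 1 first-place votes: Emma 12, Uma 20, Priya 17, Liam 25. Liam and Uma advance.
Runoff: Liam is ranked above Uma on 25 ballots, Uma above Liam on 49.

Uma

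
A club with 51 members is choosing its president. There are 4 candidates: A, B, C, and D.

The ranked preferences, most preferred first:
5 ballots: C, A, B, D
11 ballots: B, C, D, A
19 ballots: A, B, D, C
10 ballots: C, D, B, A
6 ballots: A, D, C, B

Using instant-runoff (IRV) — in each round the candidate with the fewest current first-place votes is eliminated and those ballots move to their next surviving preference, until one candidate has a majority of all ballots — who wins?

C

Round 1: A 25, B 11, C 15, D 0. D eliminated.
Round 2: A 25, B 11, C 15. B eliminated.
Round 3: A 25, C 26. C has a majority (≥26).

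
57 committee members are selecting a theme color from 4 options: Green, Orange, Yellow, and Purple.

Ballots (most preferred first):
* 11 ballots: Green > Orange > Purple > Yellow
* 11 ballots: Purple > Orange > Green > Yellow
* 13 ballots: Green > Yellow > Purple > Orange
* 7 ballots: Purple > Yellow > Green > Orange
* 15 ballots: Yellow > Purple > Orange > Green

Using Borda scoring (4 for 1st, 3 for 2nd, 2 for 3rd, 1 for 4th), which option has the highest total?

Purple

Green: 11×4 + 11×2 + 13×4 + 7×2 + 15×1 = 147
Orange: 11×3 + 11×3 + 13×1 + 7×1 + 15×2 = 116
Yellow: 11×1 + 11×1 + 13×3 + 7×3 + 15×4 = 142
Purple: 11×2 + 11×4 + 13×2 + 7×4 + 15×3 = 165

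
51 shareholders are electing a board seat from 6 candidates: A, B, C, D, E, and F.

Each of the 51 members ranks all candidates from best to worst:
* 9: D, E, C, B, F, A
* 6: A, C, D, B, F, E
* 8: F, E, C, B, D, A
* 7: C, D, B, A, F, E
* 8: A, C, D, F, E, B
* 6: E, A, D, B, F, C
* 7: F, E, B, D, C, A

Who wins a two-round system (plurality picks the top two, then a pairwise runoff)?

A

Round 1 first-place votes: A 14, B 0, C 7, D 9, E 6, F 15. F and A advance.
Runoff: F is ranked above A on 24 ballots, A above F on 27.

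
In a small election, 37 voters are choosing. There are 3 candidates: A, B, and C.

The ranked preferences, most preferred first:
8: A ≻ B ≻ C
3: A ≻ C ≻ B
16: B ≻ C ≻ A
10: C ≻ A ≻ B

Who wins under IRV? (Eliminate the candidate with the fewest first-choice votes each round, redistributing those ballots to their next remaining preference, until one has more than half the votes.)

A

Round 1: A 11, B 16, C 10. C eliminated.
Round 2: A 21, B 16. A has a majority (≥19).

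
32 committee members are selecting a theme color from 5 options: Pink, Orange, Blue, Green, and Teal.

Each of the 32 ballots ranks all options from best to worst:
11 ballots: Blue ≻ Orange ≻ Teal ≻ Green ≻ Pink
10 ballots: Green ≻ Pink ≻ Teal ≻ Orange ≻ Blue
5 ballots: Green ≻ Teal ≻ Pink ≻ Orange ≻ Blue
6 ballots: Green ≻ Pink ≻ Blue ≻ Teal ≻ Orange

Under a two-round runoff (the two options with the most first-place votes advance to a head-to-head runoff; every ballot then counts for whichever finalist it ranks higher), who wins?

Round 1 first-place votes: Pink 0, Orange 0, Blue 11, Green 21, Teal 0. Green and Blue advance.
Runoff: Green is ranked above Blue on 21 ballots, Blue above Green on 11.

Green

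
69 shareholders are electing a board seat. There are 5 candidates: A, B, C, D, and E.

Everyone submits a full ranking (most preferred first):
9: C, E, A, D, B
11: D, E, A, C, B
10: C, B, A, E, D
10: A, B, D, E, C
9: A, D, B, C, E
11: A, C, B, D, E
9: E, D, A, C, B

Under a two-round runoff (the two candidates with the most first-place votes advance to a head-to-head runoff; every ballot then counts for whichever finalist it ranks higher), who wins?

Round 1 first-place votes: A 30, B 0, C 19, D 11, E 9. A and C advance.
Runoff: A is ranked above C on 50 ballots, C above A on 19.

A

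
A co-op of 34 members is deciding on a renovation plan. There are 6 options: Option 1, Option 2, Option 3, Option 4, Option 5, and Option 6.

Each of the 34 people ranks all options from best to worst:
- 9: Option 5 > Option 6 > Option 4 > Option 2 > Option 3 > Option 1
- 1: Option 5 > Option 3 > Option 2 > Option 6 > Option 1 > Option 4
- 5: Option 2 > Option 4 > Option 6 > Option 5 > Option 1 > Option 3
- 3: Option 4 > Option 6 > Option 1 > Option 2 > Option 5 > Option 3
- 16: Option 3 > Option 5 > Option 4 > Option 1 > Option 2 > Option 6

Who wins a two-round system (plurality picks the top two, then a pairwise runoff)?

Option 5

Round 1 first-place votes: Option 1 0, Option 2 5, Option 3 16, Option 4 3, Option 5 10, Option 6 0. Option 3 and Option 5 advance.
Runoff: Option 3 is ranked above Option 5 on 16 ballots, Option 5 above Option 3 on 18.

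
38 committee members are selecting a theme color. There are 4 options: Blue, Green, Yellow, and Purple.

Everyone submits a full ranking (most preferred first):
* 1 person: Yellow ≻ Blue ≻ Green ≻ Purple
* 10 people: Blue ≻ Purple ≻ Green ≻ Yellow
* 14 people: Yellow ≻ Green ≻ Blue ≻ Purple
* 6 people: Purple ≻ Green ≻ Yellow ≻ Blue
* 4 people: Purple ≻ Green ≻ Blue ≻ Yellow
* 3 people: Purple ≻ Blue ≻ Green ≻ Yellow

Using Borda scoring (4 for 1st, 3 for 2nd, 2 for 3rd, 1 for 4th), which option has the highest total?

Green

Blue: 1×3 + 10×4 + 14×2 + 6×1 + 4×2 + 3×3 = 94
Green: 1×2 + 10×2 + 14×3 + 6×3 + 4×3 + 3×2 = 100
Yellow: 1×4 + 10×1 + 14×4 + 6×2 + 4×1 + 3×1 = 89
Purple: 1×1 + 10×3 + 14×1 + 6×4 + 4×4 + 3×4 = 97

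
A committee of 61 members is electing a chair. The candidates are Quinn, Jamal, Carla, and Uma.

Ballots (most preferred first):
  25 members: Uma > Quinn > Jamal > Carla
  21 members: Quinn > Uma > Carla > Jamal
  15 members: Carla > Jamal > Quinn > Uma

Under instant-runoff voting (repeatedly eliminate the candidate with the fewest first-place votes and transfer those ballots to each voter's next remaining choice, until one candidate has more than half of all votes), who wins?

Quinn

Round 1: Quinn 21, Jamal 0, Carla 15, Uma 25. Jamal eliminated.
Round 2: Quinn 21, Carla 15, Uma 25. Carla eliminated.
Round 3: Quinn 36, Uma 25. Quinn has a majority (≥31).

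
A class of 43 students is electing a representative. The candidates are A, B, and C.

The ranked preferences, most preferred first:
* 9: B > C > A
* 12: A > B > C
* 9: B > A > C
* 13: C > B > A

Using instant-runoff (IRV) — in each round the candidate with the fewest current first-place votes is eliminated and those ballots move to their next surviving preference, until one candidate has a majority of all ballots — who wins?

Round 1: A 12, B 18, C 13. A eliminated.
Round 2: B 30, C 13. B has a majority (≥22).

B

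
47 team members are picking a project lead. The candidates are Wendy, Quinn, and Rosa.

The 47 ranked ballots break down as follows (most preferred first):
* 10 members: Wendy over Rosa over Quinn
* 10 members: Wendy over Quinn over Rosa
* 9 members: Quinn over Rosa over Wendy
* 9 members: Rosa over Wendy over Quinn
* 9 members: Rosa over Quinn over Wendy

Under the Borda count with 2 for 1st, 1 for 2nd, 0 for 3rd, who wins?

Wendy: 10×2 + 10×2 + 9×0 + 9×1 + 9×0 = 49
Quinn: 10×0 + 10×1 + 9×2 + 9×0 + 9×1 = 37
Rosa: 10×1 + 10×0 + 9×1 + 9×2 + 9×2 = 55

Rosa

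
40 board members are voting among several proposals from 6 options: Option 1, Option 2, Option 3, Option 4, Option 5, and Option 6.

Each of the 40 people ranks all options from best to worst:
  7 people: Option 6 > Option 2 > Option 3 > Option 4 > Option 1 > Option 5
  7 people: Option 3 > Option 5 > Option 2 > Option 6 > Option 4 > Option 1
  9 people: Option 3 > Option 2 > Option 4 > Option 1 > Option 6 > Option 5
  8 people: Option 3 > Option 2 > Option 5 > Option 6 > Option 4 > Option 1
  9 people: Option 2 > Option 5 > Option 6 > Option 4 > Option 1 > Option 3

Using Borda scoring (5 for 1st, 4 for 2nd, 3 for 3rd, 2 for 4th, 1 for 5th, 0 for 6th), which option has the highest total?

Option 2

Option 1: 7×1 + 7×0 + 9×2 + 8×0 + 9×1 = 34
Option 2: 7×4 + 7×3 + 9×4 + 8×4 + 9×5 = 162
Option 3: 7×3 + 7×5 + 9×5 + 8×5 + 9×0 = 141
Option 4: 7×2 + 7×1 + 9×3 + 8×1 + 9×2 = 74
Option 5: 7×0 + 7×4 + 9×0 + 8×3 + 9×4 = 88
Option 6: 7×5 + 7×2 + 9×1 + 8×2 + 9×3 = 101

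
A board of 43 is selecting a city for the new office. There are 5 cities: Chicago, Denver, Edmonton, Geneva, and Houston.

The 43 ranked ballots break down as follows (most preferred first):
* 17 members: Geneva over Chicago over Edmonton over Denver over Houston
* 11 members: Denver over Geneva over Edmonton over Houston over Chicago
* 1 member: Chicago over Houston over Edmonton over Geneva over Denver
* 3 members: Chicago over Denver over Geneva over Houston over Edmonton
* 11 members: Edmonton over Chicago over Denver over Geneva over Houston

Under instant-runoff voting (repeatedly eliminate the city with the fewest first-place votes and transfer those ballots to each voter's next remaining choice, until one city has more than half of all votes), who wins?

Round 1: Chicago 4, Denver 11, Edmonton 11, Geneva 17, Houston 0. Houston eliminated.
Round 2: Chicago 4, Denver 11, Edmonton 11, Geneva 17. Chicago eliminated.
Round 3: Denver 14, Edmonton 12, Geneva 17. Edmonton eliminated.
Round 4: Denver 25, Geneva 18. Denver has a majority (≥22).

Denver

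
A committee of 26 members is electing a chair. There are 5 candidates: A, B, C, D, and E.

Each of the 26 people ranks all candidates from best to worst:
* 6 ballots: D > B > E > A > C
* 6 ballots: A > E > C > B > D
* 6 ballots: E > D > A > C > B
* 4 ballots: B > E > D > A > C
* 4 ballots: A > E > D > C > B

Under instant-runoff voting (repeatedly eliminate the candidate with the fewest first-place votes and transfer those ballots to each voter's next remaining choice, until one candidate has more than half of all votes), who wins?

E

Round 1: A 10, B 4, C 0, D 6, E 6. C eliminated.
Round 2: A 10, B 4, D 6, E 6. B eliminated.
Round 3: A 10, D 6, E 10. D eliminated.
Round 4: A 10, E 16. E has a majority (≥14).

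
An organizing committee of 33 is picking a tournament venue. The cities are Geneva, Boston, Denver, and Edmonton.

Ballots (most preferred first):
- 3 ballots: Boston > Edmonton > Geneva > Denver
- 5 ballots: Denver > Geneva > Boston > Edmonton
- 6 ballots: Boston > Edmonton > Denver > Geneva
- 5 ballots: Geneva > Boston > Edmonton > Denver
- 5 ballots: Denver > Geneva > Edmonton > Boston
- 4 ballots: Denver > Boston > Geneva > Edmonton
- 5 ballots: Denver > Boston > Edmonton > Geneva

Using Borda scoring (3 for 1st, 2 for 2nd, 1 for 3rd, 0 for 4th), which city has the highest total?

Denver

Geneva: 3×1 + 5×2 + 6×0 + 5×3 + 5×2 + 4×1 + 5×0 = 42
Boston: 3×3 + 5×1 + 6×3 + 5×2 + 5×0 + 4×2 + 5×2 = 60
Denver: 3×0 + 5×3 + 6×1 + 5×0 + 5×3 + 4×3 + 5×3 = 63
Edmonton: 3×2 + 5×0 + 6×2 + 5×1 + 5×1 + 4×0 + 5×1 = 33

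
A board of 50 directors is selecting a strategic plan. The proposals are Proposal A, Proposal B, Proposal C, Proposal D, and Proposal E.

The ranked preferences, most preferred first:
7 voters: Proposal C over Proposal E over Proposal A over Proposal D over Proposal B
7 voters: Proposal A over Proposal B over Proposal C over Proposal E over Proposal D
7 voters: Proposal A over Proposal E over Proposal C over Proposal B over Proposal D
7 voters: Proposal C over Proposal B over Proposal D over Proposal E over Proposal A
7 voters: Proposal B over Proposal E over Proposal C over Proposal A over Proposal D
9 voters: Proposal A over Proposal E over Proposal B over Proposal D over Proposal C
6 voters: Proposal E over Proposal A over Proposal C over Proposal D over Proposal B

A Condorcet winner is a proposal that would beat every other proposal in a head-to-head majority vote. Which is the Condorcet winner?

Proposal E vs Proposal A: 27–23
Proposal E vs Proposal B: 29–21
Proposal E vs Proposal C: 29–21
Proposal E vs Proposal D: 43–7
Proposal E beats every other proposal.

Proposal E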